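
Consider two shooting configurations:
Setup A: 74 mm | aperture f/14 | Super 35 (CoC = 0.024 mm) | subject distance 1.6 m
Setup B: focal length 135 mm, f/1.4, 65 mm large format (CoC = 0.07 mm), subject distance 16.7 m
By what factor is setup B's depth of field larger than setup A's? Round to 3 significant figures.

9.92

Setup A: H = 74²/(14×0.024) + 74 ≈ 16371.6 mm; DoF = Df − Dn = 1765.29 − 1463.01 ≈ 302.28 mm.
Setup B: H = 135²/(1.4×0.07) + 135 ≈ 186104.4 mm; DoF = Df − Dn = 18333.0 − 15334.1 ≈ 2998.9 mm.
Ratio = 2998.9 / 302.28 ≈ 9.92.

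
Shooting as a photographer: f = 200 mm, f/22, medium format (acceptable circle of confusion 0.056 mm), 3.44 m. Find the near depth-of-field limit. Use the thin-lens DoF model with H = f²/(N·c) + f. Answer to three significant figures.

Hyperfocal distance H = f²/(N·c) + f = 200²/(22 × 0.056) + 200 = 40000/1.232 + 200 ≈ 32667.5 mm ≈ 32.67 m.
Near limit Dn = s·(H − f)/(H + s − 2f) = 3440 × (32667.5 − 200) / (32667.5 + 3440 − 2 × 200) = 3440 × 32467.5 / 35707.5 ≈ 3127.9 mm ≈ 3.13 m.

3.13 m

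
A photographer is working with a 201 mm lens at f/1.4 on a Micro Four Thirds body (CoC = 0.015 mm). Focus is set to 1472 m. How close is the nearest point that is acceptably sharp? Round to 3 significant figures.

Hyperfocal distance H = f²/(N·c) + f = 201²/(1.4 × 0.015) + 201 = 40401/0.021 + 201 ≈ 1924058.1 mm ≈ 1924 m.
Near limit Dn = s·(H − f)/(H + s − 2f) = 1472000 × (1924058.1 − 201) / (1924058.1 + 1472000 − 2 × 201) = 1472000 × 1923857.1 / 3395656.1 ≈ 833982 mm ≈ 834 m.

834 m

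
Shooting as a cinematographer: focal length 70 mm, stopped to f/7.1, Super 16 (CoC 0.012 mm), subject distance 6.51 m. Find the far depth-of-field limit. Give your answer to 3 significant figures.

Hyperfocal distance H = f²/(N·c) + f = 70²/(7.1 × 0.012) + 70 = 4900/0.0852 + 70 ≈ 57581.7 mm ≈ 57.58 m.
Far limit Df = s·(H − f)/(H − s) = 6510 × (57581.7 − 70) / (57581.7 − 6510) = 6510 × 57511.7 / 51071.7 ≈ 7330.9 mm ≈ 7.33 m.

7.33 m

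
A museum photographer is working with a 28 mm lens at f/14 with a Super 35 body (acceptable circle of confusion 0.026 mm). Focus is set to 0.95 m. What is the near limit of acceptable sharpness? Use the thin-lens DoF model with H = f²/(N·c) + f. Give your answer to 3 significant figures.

0.665 m

Hyperfocal distance H = f²/(N·c) + f = 28²/(14 × 0.026) + 28 = 784/0.364 + 28 ≈ 2181.8 mm ≈ 2.182 m.
Near limit Dn = s·(H − f)/(H + s − 2f) = 950 × (2181.8 − 28) / (2181.8 + 950 − 2 × 28) = 950 × 2153.8 / 3075.8 ≈ 665.23 mm ≈ 0.665 m.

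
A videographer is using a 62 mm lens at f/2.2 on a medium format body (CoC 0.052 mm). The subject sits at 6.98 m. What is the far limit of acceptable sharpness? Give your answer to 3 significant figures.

8.79 m

Hyperfocal distance H = f²/(N·c) + f = 62²/(2.2 × 0.052) + 62 = 3844/0.1144 + 62 ≈ 33663.4 mm ≈ 33.66 m.
Far limit Df = s·(H − f)/(H − s) = 6980 × (33663.4 − 62) / (33663.4 − 6980) = 6980 × 33601.4 / 26683.4 ≈ 8789.7 mm ≈ 8.79 m.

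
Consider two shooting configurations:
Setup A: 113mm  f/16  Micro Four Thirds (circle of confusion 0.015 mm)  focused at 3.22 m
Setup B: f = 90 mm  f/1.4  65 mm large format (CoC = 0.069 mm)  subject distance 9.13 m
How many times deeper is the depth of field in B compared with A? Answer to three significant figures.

Setup A: H = 113²/(16×0.015) + 113 ≈ 53317.2 mm; DoF = Df − Dn = 3419.70 − 3042.33 ≈ 377.37 mm.
Setup B: H = 90²/(1.4×0.069) + 90 ≈ 83940.9 mm; DoF = Df − Dn = 10233.3 − 8241.5 ≈ 1991.8 mm.
Ratio = 1991.8 / 377.37 ≈ 5.28.

5.28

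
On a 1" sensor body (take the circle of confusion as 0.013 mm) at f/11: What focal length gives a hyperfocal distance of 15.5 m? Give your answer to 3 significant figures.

47.0 mm

From H = f²/(N·c) + f, with f ≪ H: f ≈ √(H·N·c) = √(15500 × 11 × 0.013) = √2216.5 ≈ 47.08 mm.
Exact: f² + N·c·f − N·c·H = 0 ⇒ f = (−N·c + √((N·c)² + 4·N·c·H))/2 = (−0.143 + √8866.0)/2 ≈ 47.008 mm ≈ 47.0 mm.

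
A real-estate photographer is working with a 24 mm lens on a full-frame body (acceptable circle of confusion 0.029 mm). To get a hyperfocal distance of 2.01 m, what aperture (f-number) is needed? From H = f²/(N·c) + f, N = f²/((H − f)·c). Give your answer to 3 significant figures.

f/10

Rearrange H = f²/(N·c) + f for N: N = f² / ((H − f)·c).
N = 24² / ((2010 − 24) × 0.029) = 576 / 57.59 ≈ 10.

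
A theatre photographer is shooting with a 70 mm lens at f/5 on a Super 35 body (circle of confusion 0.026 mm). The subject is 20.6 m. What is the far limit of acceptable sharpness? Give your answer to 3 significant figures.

Hyperfocal distance H = f²/(N·c) + f = 70²/(5 × 0.026) + 70 = 4900/0.13 + 70 ≈ 37762.3 mm ≈ 37.76 m.
Far limit Df = s·(H − f)/(H − s) = 20600 × (37762.3 − 70) / (37762.3 − 20600) = 20600 × 37692.3 / 17162.3 ≈ 45242 mm ≈ 45.2 m.

45.2 m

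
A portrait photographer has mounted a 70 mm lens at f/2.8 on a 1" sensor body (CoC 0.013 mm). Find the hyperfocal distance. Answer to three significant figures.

Hyperfocal distance H = f²/(N·c) + f = 70²/(2.8 × 0.013) + 70 = 4900/0.0364 + 70 ≈ 134685.4 mm ≈ 135 m.

135 m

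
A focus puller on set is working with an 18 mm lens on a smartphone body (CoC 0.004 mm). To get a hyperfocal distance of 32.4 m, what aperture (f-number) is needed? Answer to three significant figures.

f/2.50

Rearrange H = f²/(N·c) + f for N: N = f² / ((H − f)·c).
N = 18² / ((32400 − 18) × 0.004) = 324 / 129.5 ≈ 2.50.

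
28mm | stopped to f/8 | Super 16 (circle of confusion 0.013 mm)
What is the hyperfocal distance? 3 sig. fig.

Hyperfocal distance H = f²/(N·c) + f = 28²/(8 × 0.013) + 28 = 784/0.104 + 28 ≈ 7566.5 mm ≈ 7.57 m.

7.57 m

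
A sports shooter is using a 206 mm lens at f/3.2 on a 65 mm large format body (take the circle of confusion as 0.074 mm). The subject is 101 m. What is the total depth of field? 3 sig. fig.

166 m

Hyperfocal distance H = f²/(N·c) + f = 206²/(3.2 × 0.074) + 206 = 42436/0.2368 + 206 ≈ 179412.1 mm ≈ 179.4 m.
Near limit Dn = s·(H − f)/(H + s − 2f) = 101000 × (179412.1 − 206) / (179412.1 + 101000 − 2 × 206) = 101000 × 179206.1 / 280000.1 ≈ 64642 mm.
Far limit Df = s·(H − f)/(H − s) = 101000 × (179412.1 − 206) / (179412.1 − 101000) = 101000 × 179206.1 / 78412.1 ≈ 230829 mm.
Depth of field = Df − Dn = 230829 − 64642 ≈ 166187 mm ≈ 166 m.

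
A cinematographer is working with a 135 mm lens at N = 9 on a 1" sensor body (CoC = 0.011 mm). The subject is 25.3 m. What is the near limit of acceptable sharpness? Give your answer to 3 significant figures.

Hyperfocal distance H = f²/(N·c) + f = 135²/(9 × 0.011) + 135 = 18225/0.099 + 135 ≈ 184225.9 mm ≈ 184.2 m.
Near limit Dn = s·(H − f)/(H + s − 2f) = 25300 × (184225.9 − 135) / (184225.9 + 25300 − 2 × 135) = 25300 × 184090.9 / 209255.9 ≈ 22257 mm ≈ 22.3 m.

22.3 m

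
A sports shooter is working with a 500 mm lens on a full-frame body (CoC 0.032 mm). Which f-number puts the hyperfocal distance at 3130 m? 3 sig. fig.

Rearrange H = f²/(N·c) + f for N: N = f² / ((H − f)·c).
N = 500² / ((3130000 − 500) × 0.032) = 250000 / 100144 ≈ 2.50.

f/2.50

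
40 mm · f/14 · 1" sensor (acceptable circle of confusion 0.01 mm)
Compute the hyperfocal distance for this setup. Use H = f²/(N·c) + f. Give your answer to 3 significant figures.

Hyperfocal distance H = f²/(N·c) + f = 40²/(14 × 0.01) + 40 = 1600/0.14 + 40 ≈ 11468.6 mm ≈ 11.5 m.

11.5 m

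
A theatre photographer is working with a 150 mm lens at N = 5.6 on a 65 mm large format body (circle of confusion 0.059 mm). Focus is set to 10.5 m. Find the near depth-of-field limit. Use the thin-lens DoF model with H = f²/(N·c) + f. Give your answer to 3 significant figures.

9.11 m

Hyperfocal distance H = f²/(N·c) + f = 150²/(5.6 × 0.059) + 150 = 22500/0.3304 + 150 ≈ 68249.3 mm ≈ 68.25 m.
Near limit Dn = s·(H − f)/(H + s − 2f) = 10500 × (68249.3 − 150) / (68249.3 + 10500 − 2 × 150) = 10500 × 68099.3 / 78449.3 ≈ 9114.7 mm ≈ 9.11 m.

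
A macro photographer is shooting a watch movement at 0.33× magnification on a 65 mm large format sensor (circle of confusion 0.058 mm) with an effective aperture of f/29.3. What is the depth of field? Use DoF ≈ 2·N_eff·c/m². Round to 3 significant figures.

31.2 mm

At magnification m, DoF ≈ 2·N_eff·c/m² = 2 × 29.3 × 0.058 / 0.33² = 3.399 / 0.1089 ≈ 31.2 mm.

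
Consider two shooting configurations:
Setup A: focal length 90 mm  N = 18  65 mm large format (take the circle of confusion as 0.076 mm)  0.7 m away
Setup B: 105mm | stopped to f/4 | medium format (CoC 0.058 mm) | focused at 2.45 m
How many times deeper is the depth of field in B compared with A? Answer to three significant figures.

1.66

Setup A: H = 90²/(18×0.076) + 90 ≈ 6011.1 mm; DoF = Df − Dn = 780.40 − 634.62 ≈ 145.78 mm.
Setup B: H = 105²/(4×0.058) + 105 ≈ 47626.6 mm; DoF = Df − Dn = 2577.17 − 2334.79 ≈ 242.38 mm.
Ratio = 242.38 / 145.78 ≈ 1.66.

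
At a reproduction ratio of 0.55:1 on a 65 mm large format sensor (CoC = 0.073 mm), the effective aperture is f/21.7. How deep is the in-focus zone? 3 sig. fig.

At magnification m, DoF ≈ 2·N_eff·c/m² = 2 × 21.7 × 0.073 / 0.55² = 3.168 / 0.3025 ≈ 10.5 mm.

10.5 mm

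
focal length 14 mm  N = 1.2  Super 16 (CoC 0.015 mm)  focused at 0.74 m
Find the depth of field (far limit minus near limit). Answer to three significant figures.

Hyperfocal distance H = f²/(N·c) + f = 14²/(1.2 × 0.015) + 14 = 196/0.018 + 14 ≈ 10902.9 mm ≈ 10.90 m.
Near limit Dn = s·(H − f)/(H + s − 2f) = 740 × (10902.9 − 14) / (10902.9 + 740 − 2 × 14) = 740 × 10888.9 / 11614.9 ≈ 693.746 mm.
Far limit Df = s·(H − f)/(H − s) = 740 × (10902.9 − 14) / (10902.9 − 740) = 740 × 10888.9 / 10162.9 ≈ 792.863 mm.
Depth of field = Df − Dn = 792.863 − 693.746 ≈ 99.117 mm.

99.1 mm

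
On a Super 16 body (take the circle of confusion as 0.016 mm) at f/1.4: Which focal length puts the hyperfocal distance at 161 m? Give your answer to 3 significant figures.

From H = f²/(N·c) + f, with f ≪ H: f ≈ √(H·N·c) = √(161000 × 1.4 × 0.016) = √3606.4 ≈ 60.05 mm.
Exact: f² + N·c·f − N·c·H = 0 ⇒ f = (−N·c + √((N·c)² + 4·N·c·H))/2 = (−0.0224 + √14426)/2 ≈ 60.042 mm ≈ 60.0 mm.

60.0 mm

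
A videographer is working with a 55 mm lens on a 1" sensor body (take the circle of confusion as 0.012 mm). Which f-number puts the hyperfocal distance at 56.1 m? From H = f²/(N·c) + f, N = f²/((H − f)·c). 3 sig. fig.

Rearrange H = f²/(N·c) + f for N: N = f² / ((H − f)·c).
N = 55² / ((56100 − 55) × 0.012) = 3025 / 672.5 ≈ 4.50.

f/4.50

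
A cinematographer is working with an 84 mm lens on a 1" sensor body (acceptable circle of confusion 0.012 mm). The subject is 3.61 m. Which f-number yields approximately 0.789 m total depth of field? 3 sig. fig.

f/18

Write h = H − f = f²/(N·c). The thin-lens limits are Dn = s·h/(h + (s−f)) and Df = s·h/(h − (s−f)), so DoF = Df − Dn = 2·s·(s−f)·h / (h² − (s−f)²).
That is a quadratic in h: DoF·h² − 2·s·(s−f)·h − DoF·(s−f)² = 0 ⇒ h = (s−f)·(s + √(s² + DoF²)) / DoF = 3526 × (3610 + √(3610² + 789²)) / 789 = 3526 × (3610 + 3695.22) / 789 ≈ 32647 mm.
Then N = f²/(c·h) = 84² / (0.012 × 32647) = 7056 / 391.76 ≈ 18.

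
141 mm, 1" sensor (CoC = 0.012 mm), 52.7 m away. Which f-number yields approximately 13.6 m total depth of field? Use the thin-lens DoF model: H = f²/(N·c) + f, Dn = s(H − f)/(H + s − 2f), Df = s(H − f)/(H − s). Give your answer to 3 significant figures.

Write h = H − f = f²/(N·c). The thin-lens limits are Dn = s·h/(h + (s−f)) and Df = s·h/(h − (s−f)), so DoF = Df − Dn = 2·s·(s−f)·h / (h² − (s−f)²).
That is a quadratic in h: DoF·h² − 2·s·(s−f)·h − DoF·(s−f)² = 0 ⇒ h = (s−f)·(s + √(s² + DoF²)) / DoF = 52559 × (52700 + √(52700² + 13600²)) / 13600 = 52559 × (52700 + 54426.6) / 13600 ≈ 414005 mm.
Then N = f²/(c·h) = 141² / (0.012 × 414005) = 19881 / 4968.1 ≈ 4.

f/4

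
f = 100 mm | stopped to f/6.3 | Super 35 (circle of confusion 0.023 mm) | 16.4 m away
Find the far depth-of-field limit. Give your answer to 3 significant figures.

21.5 m

Hyperfocal distance H = f²/(N·c) + f = 100²/(6.3 × 0.023) + 100 = 10000/0.1449 + 100 ≈ 69113.1 mm ≈ 69.11 m.
Far limit Df = s·(H − f)/(H − s) = 16400 × (69113.1 − 100) / (69113.1 − 16400) = 16400 × 69013.1 / 52713.1 ≈ 21471 mm ≈ 21.5 m.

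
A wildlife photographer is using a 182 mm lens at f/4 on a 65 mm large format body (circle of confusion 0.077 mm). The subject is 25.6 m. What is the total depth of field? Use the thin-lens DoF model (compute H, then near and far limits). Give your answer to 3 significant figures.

12.8 m

Hyperfocal distance H = f²/(N·c) + f = 182²/(4 × 0.077) + 182 = 33124/0.308 + 182 ≈ 107727.5 mm ≈ 107.7 m.
Near limit Dn = s·(H − f)/(H + s − 2f) = 25600 × (107727.5 − 182) / (107727.5 + 25600 − 2 × 182) = 25600 × 107545.5 / 132963.5 ≈ 20706 mm.
Far limit Df = s·(H − f)/(H − s) = 25600 × (107727.5 − 182) / (107727.5 − 25600) = 25600 × 107545.5 / 82127.5 ≈ 33523 mm.
Depth of field = Df − Dn = 33523 − 20706 ≈ 12817 mm ≈ 12.8 m.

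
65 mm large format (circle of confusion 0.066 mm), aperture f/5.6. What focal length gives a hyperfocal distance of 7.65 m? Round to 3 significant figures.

53.0 mm

From H = f²/(N·c) + f, with f ≪ H: f ≈ √(H·N·c) = √(7650 × 5.6 × 0.066) = √2827.4 ≈ 53.17 mm.
Exact: f² + N·c·f − N·c·H = 0 ⇒ f = (−N·c + √((N·c)² + 4·N·c·H))/2 = (−0.3696 + √11310)/2 ≈ 52.989 mm ≈ 53.0 mm.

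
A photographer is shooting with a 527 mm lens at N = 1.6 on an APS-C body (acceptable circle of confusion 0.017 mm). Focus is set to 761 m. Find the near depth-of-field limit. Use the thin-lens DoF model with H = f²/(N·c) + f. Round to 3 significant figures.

708 m

Hyperfocal distance H = f²/(N·c) + f = 527²/(1.6 × 0.017) + 527 = 277729/0.0272 + 527 ≈ 10211152.0 mm ≈ 10211 m.
Near limit Dn = s·(H − f)/(H + s − 2f) = 761000 × (10211152.0 − 527) / (10211152.0 + 761000 − 2 × 527) = 761000 × 10210625.0 / 10971098.0 ≈ 708250 mm ≈ 708 m.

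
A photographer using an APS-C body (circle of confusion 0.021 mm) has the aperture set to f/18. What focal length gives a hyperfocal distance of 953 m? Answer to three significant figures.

From H = f²/(N·c) + f, with f ≪ H: f ≈ √(H·N·c) = √(953000 × 18 × 0.021) = √360234 ≈ 600.2 mm.
The +f correction barely moves this — solving exactly, f² + N·c·f − N·c·H = 0 ⇒ f = (−N·c + √((N·c)² + 4·N·c·H))/2 = (−0.378 + √1440936)/2 ≈ 600.01 mm, so f ≈ 600 mm.

600 mm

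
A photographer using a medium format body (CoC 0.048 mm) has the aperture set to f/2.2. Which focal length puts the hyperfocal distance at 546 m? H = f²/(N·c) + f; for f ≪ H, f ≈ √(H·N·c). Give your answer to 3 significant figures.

240 mm

From H = f²/(N·c) + f, with f ≪ H: f ≈ √(H·N·c) = √(546000 × 2.2 × 0.048) = √57658 ≈ 240.1 mm.
The +f correction barely moves this — solving exactly, f² + N·c·f − N·c·H = 0 ⇒ f = (−N·c + √((N·c)² + 4·N·c·H))/2 = (−0.1056 + √230630)/2 ≈ 240.07 mm, so f ≈ 240 mm.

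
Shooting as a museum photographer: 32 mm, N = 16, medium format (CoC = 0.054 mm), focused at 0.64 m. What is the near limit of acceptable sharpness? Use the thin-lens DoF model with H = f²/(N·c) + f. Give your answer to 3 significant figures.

423 mm

Hyperfocal distance H = f²/(N·c) + f = 32²/(16 × 0.054) + 32 = 1024/0.864 + 32 ≈ 1217.2 mm ≈ 1.217 m.
Near limit Dn = s·(H − f)/(H + s − 2f) = 640 × (1217.2 − 32) / (1217.2 + 640 − 2 × 32) = 640 × 1185.2 / 1793.2 ≈ 423.00 mm.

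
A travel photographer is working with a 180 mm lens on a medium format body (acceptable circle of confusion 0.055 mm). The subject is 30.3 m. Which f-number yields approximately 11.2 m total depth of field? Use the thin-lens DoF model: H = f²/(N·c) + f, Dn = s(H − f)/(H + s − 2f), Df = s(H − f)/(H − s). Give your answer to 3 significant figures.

f/3.50

Write h = H − f = f²/(N·c). The thin-lens limits are Dn = s·h/(h + (s−f)) and Df = s·h/(h − (s−f)), so DoF = Df − Dn = 2·s·(s−f)·h / (h² − (s−f)²).
That is a quadratic in h: DoF·h² − 2·s·(s−f)·h − DoF·(s−f)² = 0 ⇒ h = (s−f)·(s + √(s² + DoF²)) / DoF = 30120 × (30300 + √(30300² + 11200²)) / 11200 = 30120 × (30300 + 32303.7) / 11200 ≈ 168359 mm.
Then N = f²/(c·h) = 180² / (0.055 × 168359) = 32400 / 9259.8 ≈ 3.50.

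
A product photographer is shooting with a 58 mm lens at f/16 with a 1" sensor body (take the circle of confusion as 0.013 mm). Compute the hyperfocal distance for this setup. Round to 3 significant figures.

16.2 m

Hyperfocal distance H = f²/(N·c) + f = 58²/(16 × 0.013) + 58 = 3364/0.208 + 58 ≈ 16231.1 mm ≈ 16.2 m.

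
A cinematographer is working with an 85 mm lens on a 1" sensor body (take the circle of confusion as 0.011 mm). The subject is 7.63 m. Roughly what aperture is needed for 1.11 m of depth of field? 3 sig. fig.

f/6.30

Write h = H − f = f²/(N·c). The thin-lens limits are Dn = s·h/(h + (s−f)) and Df = s·h/(h − (s−f)), so DoF = Df − Dn = 2·s·(s−f)·h / (h² − (s−f)²).
That is a quadratic in h: DoF·h² − 2·s·(s−f)·h − DoF·(s−f)² = 0 ⇒ h = (s−f)·(s + √(s² + DoF²)) / DoF = 7545 × (7630 + √(7630² + 1110²)) / 1110 = 7545 × (7630 + 7710.32) / 1110 ≈ 104273 mm.
Then N = f²/(c·h) = 85² / (0.011 × 104273) = 7225 / 1147.0 ≈ 6.30.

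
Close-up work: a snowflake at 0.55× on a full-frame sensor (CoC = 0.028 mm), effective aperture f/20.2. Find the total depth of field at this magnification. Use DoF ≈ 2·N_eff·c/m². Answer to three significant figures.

3.74 mm

At magnification m, DoF ≈ 2·N_eff·c/m² = 2 × 20.2 × 0.028 / 0.55² = 1.131 / 0.3025 ≈ 3.74 mm.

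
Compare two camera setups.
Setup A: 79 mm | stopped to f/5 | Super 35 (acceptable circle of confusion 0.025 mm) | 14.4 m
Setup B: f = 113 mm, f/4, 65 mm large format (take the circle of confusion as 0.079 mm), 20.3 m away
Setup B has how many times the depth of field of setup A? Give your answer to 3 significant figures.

Setup A: H = 79²/(5×0.025) + 79 ≈ 50007.0 mm; DoF = Df − Dn = 20191.6 − 11190.3 ≈ 9001.3 mm.
Setup B: H = 113²/(4×0.079) + 113 ≈ 40521.2 mm; DoF = Df − Dn = 40566 − 13537 ≈ 27029 mm.
Ratio = 27029 / 9001.3 ≈ 3.00.

3.00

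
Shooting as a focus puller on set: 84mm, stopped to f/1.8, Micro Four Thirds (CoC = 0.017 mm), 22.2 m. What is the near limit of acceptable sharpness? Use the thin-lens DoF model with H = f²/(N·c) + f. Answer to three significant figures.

20.3 m

Hyperfocal distance H = f²/(N·c) + f = 84²/(1.8 × 0.017) + 84 = 7056/0.0306 + 84 ≈ 230672.2 mm ≈ 230.7 m.
Near limit Dn = s·(H − f)/(H + s − 2f) = 22200 × (230672.2 − 84) / (230672.2 + 22200 − 2 × 84) = 22200 × 230588.2 / 252704.2 ≈ 20257 mm ≈ 20.3 m.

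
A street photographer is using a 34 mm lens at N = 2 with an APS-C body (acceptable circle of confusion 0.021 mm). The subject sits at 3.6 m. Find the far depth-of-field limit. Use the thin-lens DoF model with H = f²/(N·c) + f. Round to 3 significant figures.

Hyperfocal distance H = f²/(N·c) + f = 34²/(2 × 0.021) + 34 = 1156/0.042 + 34 ≈ 27557.8 mm ≈ 27.56 m.
Far limit Df = s·(H − f)/(H − s) = 3600 × (27557.8 − 34) / (27557.8 − 3600) = 3600 × 27523.8 / 23957.8 ≈ 4135.8 mm ≈ 4.14 m.

4.14 m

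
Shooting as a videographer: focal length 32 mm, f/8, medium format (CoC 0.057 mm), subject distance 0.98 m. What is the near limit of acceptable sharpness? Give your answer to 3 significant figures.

Hyperfocal distance H = f²/(N·c) + f = 32²/(8 × 0.057) + 32 = 1024/0.456 + 32 ≈ 2277.6 mm ≈ 2.278 m.
Near limit Dn = s·(H − f)/(H + s − 2f) = 980 × (2277.6 − 32) / (2277.6 + 980 − 2 × 32) = 980 × 2245.6 / 3193.6 ≈ 689.09 mm ≈ 0.689 m.

0.689 m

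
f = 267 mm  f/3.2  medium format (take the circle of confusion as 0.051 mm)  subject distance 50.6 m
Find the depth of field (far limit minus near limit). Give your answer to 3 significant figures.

Hyperfocal distance H = f²/(N·c) + f = 267²/(3.2 × 0.051) + 267 = 71289/0.1632 + 267 ≈ 437086.9 mm ≈ 437.1 m.
Near limit Dn = s·(H − f)/(H + s − 2f) = 50600 × (437086.9 − 267) / (437086.9 + 50600 − 2 × 267) = 50600 × 436819.9 / 487152.9 ≈ 45372 mm.
Far limit Df = s·(H − f)/(H − s) = 50600 × (437086.9 − 267) / (437086.9 − 50600) = 50600 × 436819.9 / 386486.9 ≈ 57190 mm.
Depth of field = Df − Dn = 57190 − 45372 ≈ 11818 mm ≈ 11.8 m.

11.8 m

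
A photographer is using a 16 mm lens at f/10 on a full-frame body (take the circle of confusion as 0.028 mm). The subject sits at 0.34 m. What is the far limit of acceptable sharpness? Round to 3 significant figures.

0.527 m

Hyperfocal distance H = f²/(N·c) + f = 16²/(10 × 0.028) + 16 = 256/0.28 + 16 ≈ 930.3 mm ≈ 0.930 m.
Far limit Df = s·(H − f)/(H − s) = 340 × (930.3 − 16) / (930.3 − 340) = 340 × 914.3 / 590.3 ≈ 526.62 mm ≈ 0.527 m.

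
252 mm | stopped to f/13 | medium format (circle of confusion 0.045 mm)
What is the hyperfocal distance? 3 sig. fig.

109 m

Hyperfocal distance H = f²/(N·c) + f = 252²/(13 × 0.045) + 252 = 63504/0.585 + 252 ≈ 108805.8 mm ≈ 109 m.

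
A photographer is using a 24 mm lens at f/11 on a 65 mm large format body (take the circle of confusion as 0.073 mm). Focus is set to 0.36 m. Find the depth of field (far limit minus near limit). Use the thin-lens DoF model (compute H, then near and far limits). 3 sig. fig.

432 mm

Hyperfocal distance H = f²/(N·c) + f = 24²/(11 × 0.073) + 24 = 576/0.803 + 24 ≈ 741.3 mm ≈ 0.741 m.
Near limit Dn = s·(H − f)/(H + s − 2f) = 360 × (741.3 − 24) / (741.3 + 360 − 2 × 24) = 360 × 717.3 / 1053.3 ≈ 245.16 mm.
Far limit Df = s·(H − f)/(H − s) = 360 × (741.3 − 24) / (741.3 − 360) = 360 × 717.3 / 381.3 ≈ 677.22 mm.
Depth of field = Df − Dn = 677.22 − 245.16 ≈ 432.06 mm.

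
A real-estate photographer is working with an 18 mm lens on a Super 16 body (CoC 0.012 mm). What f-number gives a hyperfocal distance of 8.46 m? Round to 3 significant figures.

f/3.20

Rearrange H = f²/(N·c) + f for N: N = f² / ((H − f)·c).
N = 18² / ((8460 − 18) × 0.012) = 324 / 101.3 ≈ 3.20.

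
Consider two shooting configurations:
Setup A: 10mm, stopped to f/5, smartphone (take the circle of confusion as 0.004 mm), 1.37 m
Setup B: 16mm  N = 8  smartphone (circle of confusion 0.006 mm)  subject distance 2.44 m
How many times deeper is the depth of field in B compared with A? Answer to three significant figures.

3.47

Setup A: H = 10²/(5×0.004) + 10 ≈ 5010.0 mm; DoF = Df − Dn = 1881.87 − 1077.04 ≈ 804.83 mm.
Setup B: H = 16²/(8×0.006) + 16 ≈ 5349.3 mm; DoF = Df − Dn = 4473.0 − 1677.6 ≈ 2795.4 mm.
Ratio = 2795.4 / 804.83 ≈ 3.47.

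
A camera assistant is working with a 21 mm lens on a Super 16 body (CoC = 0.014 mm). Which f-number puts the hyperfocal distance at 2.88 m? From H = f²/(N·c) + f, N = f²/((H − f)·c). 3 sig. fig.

f/11

Rearrange H = f²/(N·c) + f for N: N = f² / ((H − f)·c).
N = 21² / ((2880 − 21) × 0.014) = 441 / 40.03 ≈ 11.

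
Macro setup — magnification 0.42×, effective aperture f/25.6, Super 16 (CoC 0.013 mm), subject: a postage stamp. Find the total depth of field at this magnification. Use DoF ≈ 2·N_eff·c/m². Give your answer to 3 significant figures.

At magnification m, DoF ≈ 2·N_eff·c/m² = 2 × 25.6 × 0.013 / 0.42² = 0.6656 / 0.1764 ≈ 3.77 mm.

3.77 mm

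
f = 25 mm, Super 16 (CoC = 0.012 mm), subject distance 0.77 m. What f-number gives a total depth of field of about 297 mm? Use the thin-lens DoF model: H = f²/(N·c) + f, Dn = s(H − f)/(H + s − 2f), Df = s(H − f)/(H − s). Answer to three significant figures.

f/13

Write h = H − f = f²/(N·c). The thin-lens limits are Dn = s·h/(h + (s−f)) and Df = s·h/(h − (s−f)), so DoF = Df − Dn = 2·s·(s−f)·h / (h² − (s−f)²).
That is a quadratic in h: DoF·h² − 2·s·(s−f)·h − DoF·(s−f)² = 0 ⇒ h = (s−f)·(s + √(s² + DoF²)) / DoF = 745 × (770 + √(770² + 297²)) / 297 = 745 × (770 + 825.293) / 297 ≈ 4001.7 mm.
Then N = f²/(c·h) = 25² / (0.012 × 4001.7) = 625 / 48.020 ≈ 13.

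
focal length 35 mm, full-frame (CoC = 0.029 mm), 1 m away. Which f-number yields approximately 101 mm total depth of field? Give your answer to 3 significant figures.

Write h = H − f = f²/(N·c). The thin-lens limits are Dn = s·h/(h + (s−f)) and Df = s·h/(h − (s−f)), so DoF = Df − Dn = 2·s·(s−f)·h / (h² − (s−f)²).
That is a quadratic in h: DoF·h² − 2·s·(s−f)·h − DoF·(s−f)² = 0 ⇒ h = (s−f)·(s + √(s² + DoF²)) / DoF = 965 × (1000 + √(1000² + 101²)) / 101 = 965 × (1000 + 1005.09) / 101 ≈ 19158 mm.
Then N = f²/(c·h) = 35² / (0.029 × 19158) = 1225 / 555.57 ≈ 2.20.

f/2.20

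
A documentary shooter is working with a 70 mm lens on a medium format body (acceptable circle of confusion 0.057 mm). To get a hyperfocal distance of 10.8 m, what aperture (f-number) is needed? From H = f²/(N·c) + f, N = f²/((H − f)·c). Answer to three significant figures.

f/8.01

Rearrange H = f²/(N·c) + f for N: N = f² / ((H − f)·c).
N = 70² / ((10800 − 70) × 0.057) = 4900 / 611.6 ≈ 8.01.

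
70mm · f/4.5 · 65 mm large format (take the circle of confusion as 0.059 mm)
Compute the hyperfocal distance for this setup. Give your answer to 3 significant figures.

Hyperfocal distance H = f²/(N·c) + f = 70²/(4.5 × 0.059) + 70 = 4900/0.2655 + 70 ≈ 18525.7 mm ≈ 18.5 m.

18.5 m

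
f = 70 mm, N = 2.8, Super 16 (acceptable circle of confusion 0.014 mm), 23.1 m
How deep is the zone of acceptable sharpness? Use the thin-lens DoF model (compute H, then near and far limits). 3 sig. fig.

8.81 m

Hyperfocal distance H = f²/(N·c) + f = 70²/(2.8 × 0.014) + 70 = 4900/0.0392 + 70 ≈ 125070.0 mm ≈ 125.1 m.
Near limit Dn = s·(H − f)/(H + s − 2f) = 23100 × (125070.0 − 70) / (125070.0 + 23100 − 2 × 70) = 23100 × 125000.0 / 148030.0 ≈ 19506.2 mm.
Far limit Df = s·(H − f)/(H − s) = 23100 × (125070.0 − 70) / (125070.0 − 23100) = 23100 × 125000.0 / 101970.0 ≈ 28317.2 mm.
Depth of field = Df − Dn = 28317.2 − 19506.2 ≈ 8811.0 mm ≈ 8.81 m.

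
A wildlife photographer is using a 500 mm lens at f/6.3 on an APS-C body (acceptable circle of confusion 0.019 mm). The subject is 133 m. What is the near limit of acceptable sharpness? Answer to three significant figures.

Hyperfocal distance H = f²/(N·c) + f = 500²/(6.3 × 0.019) + 500 = 250000/0.1197 + 500 ≈ 2089054.7 mm ≈ 2089 m.
Near limit Dn = s·(H − f)/(H + s − 2f) = 133000 × (2089054.7 − 500) / (2089054.7 + 133000 − 2 × 500) = 133000 × 2088554.7 / 2221054.7 ≈ 125066 mm ≈ 125 m.

125 m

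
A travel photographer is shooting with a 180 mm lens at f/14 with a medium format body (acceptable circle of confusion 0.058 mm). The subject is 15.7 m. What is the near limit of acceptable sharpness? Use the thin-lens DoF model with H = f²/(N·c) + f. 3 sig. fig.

11.3 m

Hyperfocal distance H = f²/(N·c) + f = 180²/(14 × 0.058) + 180 = 32400/0.812 + 180 ≈ 40081.5 mm ≈ 40.08 m.
Near limit Dn = s·(H − f)/(H + s − 2f) = 15700 × (40081.5 − 180) / (40081.5 + 15700 − 2 × 180) = 15700 × 39901.5 / 55421.5 ≈ 11303 mm ≈ 11.3 m.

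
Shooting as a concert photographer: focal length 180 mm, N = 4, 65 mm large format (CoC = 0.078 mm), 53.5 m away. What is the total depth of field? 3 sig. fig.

Hyperfocal distance H = f²/(N·c) + f = 180²/(4 × 0.078) + 180 = 32400/0.312 + 180 ≈ 104026.2 mm ≈ 104.0 m.
Near limit Dn = s·(H − f)/(H + s − 2f) = 53500 × (104026.2 − 180) / (104026.2 + 53500 − 2 × 180) = 53500 × 103846.2 / 157166.2 ≈ 35350 mm.
Far limit Df = s·(H − f)/(H − s) = 53500 × (104026.2 − 180) / (104026.2 − 53500) = 53500 × 103846.2 / 50526.2 ≈ 109958 mm.
Depth of field = Df − Dn = 109958 − 35350 ≈ 74608 mm ≈ 74.6 m.

74.6 m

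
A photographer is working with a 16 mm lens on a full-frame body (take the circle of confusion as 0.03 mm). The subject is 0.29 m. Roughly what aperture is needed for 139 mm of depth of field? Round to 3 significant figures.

f/7.08

Write h = H − f = f²/(N·c). The thin-lens limits are Dn = s·h/(h + (s−f)) and Df = s·h/(h − (s−f)), so DoF = Df − Dn = 2·s·(s−f)·h / (h² − (s−f)²).
That is a quadratic in h: DoF·h² − 2·s·(s−f)·h − DoF·(s−f)² = 0 ⇒ h = (s−f)·(s + √(s² + DoF²)) / DoF = 274 × (290 + √(290² + 139²)) / 139 = 274 × (290 + 321.591) / 139 ≈ 1205.6 mm.
Then N = f²/(c·h) = 16² / (0.03 × 1205.6) = 256 / 36.167 ≈ 7.08.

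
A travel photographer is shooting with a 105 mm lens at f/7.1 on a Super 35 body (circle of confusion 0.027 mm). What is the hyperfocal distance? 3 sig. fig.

Hyperfocal distance H = f²/(N·c) + f = 105²/(7.1 × 0.027) + 105 = 11025/0.1917 + 105 ≈ 57616.7 mm ≈ 57.6 m.

57.6 m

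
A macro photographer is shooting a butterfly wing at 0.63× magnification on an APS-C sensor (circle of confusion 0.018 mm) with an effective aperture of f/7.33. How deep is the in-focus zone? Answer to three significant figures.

At magnification m, DoF ≈ 2·N_eff·c/m² = 2 × 7.33 × 0.018 / 0.63² = 0.2639 / 0.3969 ≈ 0.665 mm.

0.665 mm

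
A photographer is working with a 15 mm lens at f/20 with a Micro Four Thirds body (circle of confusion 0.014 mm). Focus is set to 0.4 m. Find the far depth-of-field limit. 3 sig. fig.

0.768 m

Hyperfocal distance H = f²/(N·c) + f = 15²/(20 × 0.014) + 15 = 225/0.28 + 15 ≈ 818.6 mm ≈ 0.819 m.
Far limit Df = s·(H − f)/(H − s) = 400 × (818.6 − 15) / (818.6 − 400) = 400 × 803.6 / 418.6 ≈ 767.92 mm ≈ 0.768 m.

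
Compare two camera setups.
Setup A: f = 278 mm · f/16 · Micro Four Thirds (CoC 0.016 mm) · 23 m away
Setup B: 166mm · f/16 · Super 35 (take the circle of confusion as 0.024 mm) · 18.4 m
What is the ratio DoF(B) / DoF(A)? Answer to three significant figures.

2.87

Setup A: H = 278²/(16×0.016) + 278 ≈ 302168.6 mm; DoF = Df − Dn = 24872.0 − 21390.1 ≈ 3481.9 mm.
Setup B: H = 166²/(16×0.024) + 166 ≈ 71926.4 mm; DoF = Df − Dn = 24668.0 − 14671.9 ≈ 9996.1 mm.
Ratio = 9996.1 / 3481.9 ≈ 2.87.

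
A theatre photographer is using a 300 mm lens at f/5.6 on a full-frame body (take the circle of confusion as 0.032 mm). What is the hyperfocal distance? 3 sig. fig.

Hyperfocal distance H = f²/(N·c) + f = 300²/(5.6 × 0.032) + 300 = 90000/0.1792 + 300 ≈ 502532.1 mm ≈ 503 m.

503 m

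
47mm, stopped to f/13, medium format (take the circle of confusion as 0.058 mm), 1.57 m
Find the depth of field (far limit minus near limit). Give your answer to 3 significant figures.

Hyperfocal distance H = f²/(N·c) + f = 47²/(13 × 0.058) + 47 = 2209/0.754 + 47 ≈ 2976.7 mm ≈ 2.977 m.
Near limit Dn = s·(H − f)/(H + s − 2f) = 1570 × (2976.7 − 47) / (2976.7 + 1570 − 2 × 47) = 1570 × 2929.7 / 4452.7 ≈ 1033.0 mm.
Far limit Df = s·(H − f)/(H − s) = 1570 × (2976.7 − 47) / (2976.7 − 1570) = 1570 × 2929.7 / 1406.7 ≈ 3269.8 mm.
Depth of field = Df − Dn = 3269.8 − 1033.0 ≈ 2236.8 mm ≈ 2.24 m.

2.24 m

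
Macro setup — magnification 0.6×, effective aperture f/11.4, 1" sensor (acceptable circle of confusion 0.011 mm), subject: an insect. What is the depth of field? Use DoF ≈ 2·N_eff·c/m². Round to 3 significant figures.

At magnification m, DoF ≈ 2·N_eff·c/m² = 2 × 11.4 × 0.011 / 0.6² = 0.2508 / 0.36 ≈ 0.697 mm.

0.697 mm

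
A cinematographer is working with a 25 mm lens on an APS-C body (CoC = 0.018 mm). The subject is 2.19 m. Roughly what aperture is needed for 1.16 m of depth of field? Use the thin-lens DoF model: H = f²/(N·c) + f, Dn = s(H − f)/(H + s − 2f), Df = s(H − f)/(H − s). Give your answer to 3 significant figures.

f/3.99

Write h = H − f = f²/(N·c). The thin-lens limits are Dn = s·h/(h + (s−f)) and Df = s·h/(h − (s−f)), so DoF = Df − Dn = 2·s·(s−f)·h / (h² − (s−f)²).
That is a quadratic in h: DoF·h² − 2·s·(s−f)·h − DoF·(s−f)² = 0 ⇒ h = (s−f)·(s + √(s² + DoF²)) / DoF = 2165 × (2190 + √(2190² + 1160²)) / 1160 = 2165 × (2190 + 2478.25) / 1160 ≈ 8712.7 mm.
Then N = f²/(c·h) = 25² / (0.018 × 8712.7) = 625 / 156.83 ≈ 3.99.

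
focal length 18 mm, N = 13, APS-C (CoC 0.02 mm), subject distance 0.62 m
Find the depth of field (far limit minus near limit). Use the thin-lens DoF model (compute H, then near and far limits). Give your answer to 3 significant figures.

0.781 m

Hyperfocal distance H = f²/(N·c) + f = 18²/(13 × 0.02) + 18 = 324/0.26 + 18 ≈ 1264.2 mm ≈ 1.264 m.
Near limit Dn = s·(H − f)/(H + s − 2f) = 620 × (1264.2 − 18) / (1264.2 + 620 − 2 × 18) = 620 × 1246.2 / 1848.2 ≈ 418.05 mm.
Far limit Df = s·(H − f)/(H − s) = 620 × (1264.2 − 18) / (1264.2 − 620) = 620 × 1246.2 / 644.2 ≈ 1199.43 mm.
Depth of field = Df − Dn = 1199.43 − 418.05 ≈ 781.38 mm ≈ 0.781 m.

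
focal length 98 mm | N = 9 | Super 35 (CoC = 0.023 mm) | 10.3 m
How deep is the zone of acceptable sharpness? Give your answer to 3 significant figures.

4.76 m

Hyperfocal distance H = f²/(N·c) + f = 98²/(9 × 0.023) + 98 = 9604/0.207 + 98 ≈ 46494.1 mm ≈ 46.49 m.
Near limit Dn = s·(H − f)/(H + s − 2f) = 10300 × (46494.1 − 98) / (46494.1 + 10300 − 2 × 98) = 10300 × 46396.1 / 56598.1 ≈ 8443.4 mm.
Far limit Df = s·(H − f)/(H − s) = 10300 × (46494.1 − 98) / (46494.1 − 10300) = 10300 × 46396.1 / 36194.1 ≈ 13203.2 mm.
Depth of field = Df − Dn = 13203.2 − 8443.4 ≈ 4759.8 mm ≈ 4.76 m.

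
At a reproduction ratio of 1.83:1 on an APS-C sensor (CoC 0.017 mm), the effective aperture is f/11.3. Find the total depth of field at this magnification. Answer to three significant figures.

At magnification m, DoF ≈ 2·N_eff·c/m² = 2 × 11.3 × 0.017 / 1.83² = 0.3842 / 3.349 ≈ 0.115 mm.

0.115 mm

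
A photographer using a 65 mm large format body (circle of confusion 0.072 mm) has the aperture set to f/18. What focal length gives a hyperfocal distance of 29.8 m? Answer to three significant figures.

196 mm

From H = f²/(N·c) + f, with f ≪ H: f ≈ √(H·N·c) = √(29800 × 18 × 0.072) = √38621 ≈ 196.5 mm.
Exact: f² + N·c·f − N·c·H = 0 ⇒ f = (−N·c + √((N·c)² + 4·N·c·H))/2 = (−1.296 + √154485)/2 ≈ 195.87 mm ≈ 196 mm.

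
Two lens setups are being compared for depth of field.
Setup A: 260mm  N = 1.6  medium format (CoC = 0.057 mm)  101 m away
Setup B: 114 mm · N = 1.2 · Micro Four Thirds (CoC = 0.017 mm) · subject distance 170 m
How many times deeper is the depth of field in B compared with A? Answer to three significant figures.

3.49

Setup A: H = 260²/(1.6×0.057) + 260 ≈ 741488.1 mm; DoF = Df − Dn = 116886 − 88916 ≈ 27970 mm.
Setup B: H = 114²/(1.2×0.017) + 114 ≈ 637172.8 mm; DoF = Df − Dn = 231820 − 134210 ≈ 97610 mm.
Ratio = 97610 / 27970 ≈ 3.49.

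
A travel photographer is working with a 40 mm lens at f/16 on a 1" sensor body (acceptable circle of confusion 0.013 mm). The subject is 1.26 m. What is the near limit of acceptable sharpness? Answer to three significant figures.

Hyperfocal distance H = f²/(N·c) + f = 40²/(16 × 0.013) + 40 = 1600/0.208 + 40 ≈ 7732.3 mm ≈ 7.732 m.
Near limit Dn = s·(H − f)/(H + s − 2f) = 1260 × (7732.3 − 40) / (7732.3 + 1260 − 2 × 40) = 1260 × 7692.3 / 8912.3 ≈ 1087.5 mm ≈ 1.09 m.

1.09 m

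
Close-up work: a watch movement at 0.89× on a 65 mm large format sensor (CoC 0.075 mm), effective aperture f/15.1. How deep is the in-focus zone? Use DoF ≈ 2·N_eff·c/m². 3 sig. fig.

At magnification m, DoF ≈ 2·N_eff·c/m² = 2 × 15.1 × 0.075 / 0.89² = 2.265 / 0.7921 ≈ 2.86 mm.

2.86 mm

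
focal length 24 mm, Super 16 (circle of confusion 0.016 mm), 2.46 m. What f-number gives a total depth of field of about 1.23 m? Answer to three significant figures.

f/3.49

Write h = H − f = f²/(N·c). The thin-lens limits are Dn = s·h/(h + (s−f)) and Df = s·h/(h − (s−f)), so DoF = Df − Dn = 2·s·(s−f)·h / (h² − (s−f)²).
That is a quadratic in h: DoF·h² − 2·s·(s−f)·h − DoF·(s−f)² = 0 ⇒ h = (s−f)·(s + √(s² + DoF²)) / DoF = 2436 × (2460 + √(2460² + 1230²)) / 1230 = 2436 × (2460 + 2750.36) / 1230 ≈ 10319 mm.
Then N = f²/(c·h) = 24² / (0.016 × 10319) = 576 / 165.10 ≈ 3.49.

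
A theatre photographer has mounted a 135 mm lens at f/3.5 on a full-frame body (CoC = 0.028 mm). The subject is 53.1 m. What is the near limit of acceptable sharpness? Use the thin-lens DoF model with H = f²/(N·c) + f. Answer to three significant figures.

Hyperfocal distance H = f²/(N·c) + f = 135²/(3.5 × 0.028) + 135 = 18225/0.098 + 135 ≈ 186104.4 mm ≈ 186.1 m.
Near limit Dn = s·(H − f)/(H + s − 2f) = 53100 × (186104.4 − 135) / (186104.4 + 53100 − 2 × 135) = 53100 × 185969.4 / 238934.4 ≈ 41329 mm ≈ 41.3 m.

41.3 m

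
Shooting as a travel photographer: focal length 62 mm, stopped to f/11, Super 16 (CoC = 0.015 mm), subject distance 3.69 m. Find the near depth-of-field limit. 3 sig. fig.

Hyperfocal distance H = f²/(N·c) + f = 62²/(11 × 0.015) + 62 = 3844/0.165 + 62 ≈ 23359.0 mm ≈ 23.36 m.
Near limit Dn = s·(H − f)/(H + s − 2f) = 3690 × (23359.0 − 62) / (23359.0 + 3690 − 2 × 62) = 3690 × 23297.0 / 26925.0 ≈ 3192.8 mm ≈ 3.19 m.

3.19 m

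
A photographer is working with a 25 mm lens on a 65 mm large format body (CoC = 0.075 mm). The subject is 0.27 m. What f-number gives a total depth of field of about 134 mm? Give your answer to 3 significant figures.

f/7.98

Write h = H − f = f²/(N·c). The thin-lens limits are Dn = s·h/(h + (s−f)) and Df = s·h/(h − (s−f)), so DoF = Df − Dn = 2·s·(s−f)·h / (h² − (s−f)²).
That is a quadratic in h: DoF·h² − 2·s·(s−f)·h − DoF·(s−f)² = 0 ⇒ h = (s−f)·(s + √(s² + DoF²)) / DoF = 245 × (270 + √(270² + 134²)) / 134 = 245 × (270 + 301.423) / 134 ≈ 1044.8 mm.
Then N = f²/(c·h) = 25² / (0.075 × 1044.8) = 625 / 78.357 ≈ 7.98.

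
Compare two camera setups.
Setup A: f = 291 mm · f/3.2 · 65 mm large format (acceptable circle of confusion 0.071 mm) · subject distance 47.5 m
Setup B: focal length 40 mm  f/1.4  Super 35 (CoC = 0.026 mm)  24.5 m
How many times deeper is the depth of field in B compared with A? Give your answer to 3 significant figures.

Setup A: H = 291²/(3.2×0.071) + 291 ≈ 373006.7 mm; DoF = Df − Dn = 54389 − 42160 ≈ 12229 mm.
Setup B: H = 40²/(1.4×0.026) + 40 ≈ 43996.0 mm; DoF = Df − Dn = 55238 − 15741 ≈ 39497 mm.
Ratio = 39497 / 12229 ≈ 3.23.

3.23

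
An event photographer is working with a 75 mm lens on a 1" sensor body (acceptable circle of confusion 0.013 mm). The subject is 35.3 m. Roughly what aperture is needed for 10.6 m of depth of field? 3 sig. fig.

f/1.80

Write h = H − f = f²/(N·c). The thin-lens limits are Dn = s·h/(h + (s−f)) and Df = s·h/(h − (s−f)), so DoF = Df − Dn = 2·s·(s−f)·h / (h² − (s−f)²).
That is a quadratic in h: DoF·h² − 2·s·(s−f)·h − DoF·(s−f)² = 0 ⇒ h = (s−f)·(s + √(s² + DoF²)) / DoF = 35225 × (35300 + √(35300² + 10600²)) / 10600 = 35225 × (35300 + 36857.2) / 10600 ≈ 239786 mm.
Then N = f²/(c·h) = 75² / (0.013 × 239786) = 5625 / 3117.2 ≈ 1.80.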